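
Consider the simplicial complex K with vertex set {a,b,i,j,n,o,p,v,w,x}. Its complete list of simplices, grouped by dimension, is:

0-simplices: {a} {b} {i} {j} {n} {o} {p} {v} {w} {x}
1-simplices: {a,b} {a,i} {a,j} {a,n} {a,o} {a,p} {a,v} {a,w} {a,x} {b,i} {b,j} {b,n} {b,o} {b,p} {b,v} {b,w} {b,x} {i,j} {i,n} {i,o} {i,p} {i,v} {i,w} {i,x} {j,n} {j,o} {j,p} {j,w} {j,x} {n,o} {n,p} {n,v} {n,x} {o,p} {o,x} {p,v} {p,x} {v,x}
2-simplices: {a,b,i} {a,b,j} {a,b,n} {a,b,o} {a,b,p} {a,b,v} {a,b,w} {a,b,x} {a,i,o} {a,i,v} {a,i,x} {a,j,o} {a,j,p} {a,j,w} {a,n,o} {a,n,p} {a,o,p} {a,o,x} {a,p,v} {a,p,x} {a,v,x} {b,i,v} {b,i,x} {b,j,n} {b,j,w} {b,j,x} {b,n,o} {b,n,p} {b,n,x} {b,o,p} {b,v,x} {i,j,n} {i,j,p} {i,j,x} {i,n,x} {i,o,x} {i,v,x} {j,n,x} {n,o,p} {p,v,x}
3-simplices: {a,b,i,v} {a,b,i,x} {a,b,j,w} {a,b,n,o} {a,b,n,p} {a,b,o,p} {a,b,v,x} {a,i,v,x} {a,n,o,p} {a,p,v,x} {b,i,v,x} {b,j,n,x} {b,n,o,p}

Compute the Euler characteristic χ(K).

n_0=10 n_1=38 n_2=40 n_3=13
χ=+10−38+40−13=-1

χ(K)=-1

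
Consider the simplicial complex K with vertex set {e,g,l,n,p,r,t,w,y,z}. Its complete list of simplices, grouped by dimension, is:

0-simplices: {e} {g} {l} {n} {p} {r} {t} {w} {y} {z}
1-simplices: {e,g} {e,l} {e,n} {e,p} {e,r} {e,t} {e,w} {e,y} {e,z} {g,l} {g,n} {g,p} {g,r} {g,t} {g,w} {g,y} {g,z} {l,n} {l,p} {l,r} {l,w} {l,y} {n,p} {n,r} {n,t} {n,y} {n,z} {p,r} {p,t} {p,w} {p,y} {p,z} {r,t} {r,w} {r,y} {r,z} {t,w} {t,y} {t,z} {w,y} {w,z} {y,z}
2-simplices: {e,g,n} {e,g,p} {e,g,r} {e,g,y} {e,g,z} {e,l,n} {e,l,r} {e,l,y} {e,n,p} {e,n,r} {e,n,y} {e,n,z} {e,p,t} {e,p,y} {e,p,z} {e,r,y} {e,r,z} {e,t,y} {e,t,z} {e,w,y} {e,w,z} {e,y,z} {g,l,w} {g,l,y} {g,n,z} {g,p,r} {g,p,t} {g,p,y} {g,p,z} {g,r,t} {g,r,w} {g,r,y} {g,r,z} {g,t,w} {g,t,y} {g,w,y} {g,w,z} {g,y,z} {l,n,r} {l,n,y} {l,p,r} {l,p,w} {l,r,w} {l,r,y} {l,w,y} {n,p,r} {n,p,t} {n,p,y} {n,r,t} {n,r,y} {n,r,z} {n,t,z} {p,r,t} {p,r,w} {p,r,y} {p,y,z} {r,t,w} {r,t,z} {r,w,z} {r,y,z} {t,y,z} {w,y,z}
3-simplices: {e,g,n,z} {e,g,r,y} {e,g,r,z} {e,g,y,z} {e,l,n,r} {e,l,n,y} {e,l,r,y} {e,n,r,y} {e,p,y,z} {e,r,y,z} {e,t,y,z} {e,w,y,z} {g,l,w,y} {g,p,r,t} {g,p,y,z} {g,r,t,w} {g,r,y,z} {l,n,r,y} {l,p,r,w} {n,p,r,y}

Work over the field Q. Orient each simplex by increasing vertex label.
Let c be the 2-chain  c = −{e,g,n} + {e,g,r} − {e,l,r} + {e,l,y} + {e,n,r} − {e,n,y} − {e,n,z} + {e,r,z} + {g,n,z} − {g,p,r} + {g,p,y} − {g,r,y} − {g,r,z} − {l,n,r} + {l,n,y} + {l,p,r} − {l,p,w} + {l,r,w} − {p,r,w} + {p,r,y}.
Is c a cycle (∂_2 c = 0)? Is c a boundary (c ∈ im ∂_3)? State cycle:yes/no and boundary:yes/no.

n_0=10 n_1=42 n_2=62 n_3=20  [Q]
∂1: piv[eg,el,en,ep,er,et,ew,ey,ez] rk=9  ker:gl,gn,gp,gr,gt,gw,gy,gz,ln,lp,lr,lw,ly,np,nr,nt,ny,nz,pr,pt,pw,py,pz,rt,rw,ry,rz,tw,ty,tz,wy,wz,yz
∂2: piv[egn,egp,egr,egy,egz,eln,elr,ely,enp,enr,eny,enz,ept,epy,epz,ery,erz,ety,etz,ewy,ewz,eyz,glw,gly,gpr,gpt,grt,grw,gtw,gwy,lpr,lpw,npt] rk=33  ker:gnz,gpy,gpz,gry,grz,gty,gwz,gyz,lnr,lny,lrw,lry,lwy,npr,npy,nrt,nry,nrz,ntz,prt,prw,pry,pyz,rtw,rtz,rwz,ryz,tyz,wyz
∂3: piv[egnz,egry,egrz,egyz,elnr,elny,elry,enry,epyz,eryz,etyz,ewyz,glwy,gprt,gpyz,grtw,lprw,npry] rk=18  ker:gryz,lnry
∂2c = 0
c vs im∂3: residual ≠ 0 ⇒ not boundary

cycle:yes boundary:no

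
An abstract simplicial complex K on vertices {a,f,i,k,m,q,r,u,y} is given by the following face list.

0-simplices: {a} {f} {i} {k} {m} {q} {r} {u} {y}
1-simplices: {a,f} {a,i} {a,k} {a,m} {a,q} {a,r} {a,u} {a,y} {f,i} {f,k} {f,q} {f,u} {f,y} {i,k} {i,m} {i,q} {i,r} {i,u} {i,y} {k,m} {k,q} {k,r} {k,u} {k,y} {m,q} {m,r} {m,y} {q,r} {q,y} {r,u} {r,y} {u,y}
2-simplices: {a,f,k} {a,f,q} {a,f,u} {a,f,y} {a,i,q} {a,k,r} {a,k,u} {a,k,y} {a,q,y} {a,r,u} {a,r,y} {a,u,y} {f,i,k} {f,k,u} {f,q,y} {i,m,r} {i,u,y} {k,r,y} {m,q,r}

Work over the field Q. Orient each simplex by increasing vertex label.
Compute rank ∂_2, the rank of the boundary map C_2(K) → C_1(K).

rank∂_2=16

n_0=9 n_1=32 n_2=19  [Q]
∂1: piv[af,ai,ak,am,aq,ar,au,ay] rk=8  ker:fi,fk,fq,fu,fy,ik,im,iq,ir,iu,iy,km,kq,kr,ku,ky,mq,mr,my,qr,qy,ru,ry,uy
∂2: piv[afk,afq,afu,afy,aiq,akr,aku,aky,aqy,aru,ary,auy,fik,imr,iuy,mqr] rk=16  ker:fku,fqy,kry
rk∂_2=16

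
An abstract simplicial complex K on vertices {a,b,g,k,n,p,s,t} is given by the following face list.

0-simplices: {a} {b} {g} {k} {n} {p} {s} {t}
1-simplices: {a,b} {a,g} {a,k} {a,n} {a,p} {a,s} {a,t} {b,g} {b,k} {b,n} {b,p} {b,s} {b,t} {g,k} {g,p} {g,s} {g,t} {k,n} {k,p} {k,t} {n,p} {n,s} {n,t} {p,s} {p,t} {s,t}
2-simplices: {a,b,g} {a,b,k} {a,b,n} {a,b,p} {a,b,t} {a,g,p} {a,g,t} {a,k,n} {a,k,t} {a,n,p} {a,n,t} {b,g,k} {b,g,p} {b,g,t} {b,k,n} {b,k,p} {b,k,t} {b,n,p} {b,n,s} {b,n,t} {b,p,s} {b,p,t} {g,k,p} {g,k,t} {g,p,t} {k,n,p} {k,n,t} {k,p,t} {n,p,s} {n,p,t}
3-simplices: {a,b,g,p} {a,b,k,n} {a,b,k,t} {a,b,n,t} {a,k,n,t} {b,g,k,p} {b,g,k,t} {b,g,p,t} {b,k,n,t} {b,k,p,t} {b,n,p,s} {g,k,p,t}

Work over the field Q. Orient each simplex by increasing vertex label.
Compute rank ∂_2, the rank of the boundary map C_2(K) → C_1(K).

rank∂_2=16

n_0=8 n_1=26 n_2=30 n_3=12  [Q]
∂1: piv[ab,ag,ak,an,ap,as,at] rk=7  ker:bg,bk,bn,bp,bs,bt,gk,gp,gs,gt,kn,kp,kt,np,ns,nt,ps,pt,st
∂2: piv[abg,abk,abn,abp,abt,agp,agt,akn,akt,anp,ant,bgk,bkp,bns,bps,bpt] rk=16  ker:bgp,bgt,bkn,bkt,bnp,bnt,gkp,gkt,gpt,knp,knt,kpt,nps,npt
∂3: piv[abgp,abkn,abkt,abnt,aknt,bgkp,bgkt,bgpt,bkpt,bnps] rk=10  ker:bknt,gkpt
rk∂_2=16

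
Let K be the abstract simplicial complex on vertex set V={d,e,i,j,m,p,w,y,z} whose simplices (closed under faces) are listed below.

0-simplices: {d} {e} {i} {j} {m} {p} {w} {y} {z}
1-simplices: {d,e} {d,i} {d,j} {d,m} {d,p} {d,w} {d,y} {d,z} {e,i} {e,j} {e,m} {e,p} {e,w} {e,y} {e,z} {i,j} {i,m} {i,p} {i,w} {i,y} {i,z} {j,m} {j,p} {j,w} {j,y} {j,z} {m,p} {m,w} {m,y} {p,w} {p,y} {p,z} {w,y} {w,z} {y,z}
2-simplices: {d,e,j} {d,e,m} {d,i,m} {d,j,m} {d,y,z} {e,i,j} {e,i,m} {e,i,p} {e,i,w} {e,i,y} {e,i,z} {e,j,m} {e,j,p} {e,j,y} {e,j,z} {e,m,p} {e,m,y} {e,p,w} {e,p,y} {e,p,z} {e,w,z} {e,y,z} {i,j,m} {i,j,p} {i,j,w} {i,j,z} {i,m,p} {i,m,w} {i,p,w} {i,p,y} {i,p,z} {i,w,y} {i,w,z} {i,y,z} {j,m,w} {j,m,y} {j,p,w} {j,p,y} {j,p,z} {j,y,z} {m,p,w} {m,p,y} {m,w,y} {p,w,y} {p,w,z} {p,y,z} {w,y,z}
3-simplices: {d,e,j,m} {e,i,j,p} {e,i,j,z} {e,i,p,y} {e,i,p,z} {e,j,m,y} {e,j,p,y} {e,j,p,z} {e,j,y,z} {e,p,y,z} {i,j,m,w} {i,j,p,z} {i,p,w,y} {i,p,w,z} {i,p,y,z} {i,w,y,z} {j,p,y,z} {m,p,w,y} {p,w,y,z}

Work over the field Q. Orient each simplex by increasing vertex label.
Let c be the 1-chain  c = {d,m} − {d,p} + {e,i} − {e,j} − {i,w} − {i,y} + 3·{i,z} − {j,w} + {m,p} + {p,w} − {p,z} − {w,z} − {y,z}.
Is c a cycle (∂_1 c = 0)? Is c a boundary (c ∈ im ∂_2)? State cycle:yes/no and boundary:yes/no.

cycle:yes boundary:no

n_0=9 n_1=35 n_2=47 n_3=19  [Q]
∂1: piv[de,di,dj,dm,dp,dw,dy,dz] rk=8  ker:ei,ej,em,ep,ew,ey,ez,ij,im,ip,iw,iy,iz,jm,jp,jw,jy,jz,mp,mw,my,pw,py,pz,wy,wz,yz
∂2: piv[dej,dem,dim,djm,dyz,eij,eim,eip,eiw,eiy,eiz,ejp,ejy,ejz,emp,emy,epw,epy,epz,ewz,eyz,ijw,imw,iwy] rk=24  ker:ejm,ijm,ijp,ijz,imp,ipw,ipy,ipz,iwz,iyz,jmw,jmy,jpw,jpy,jpz,jyz,mpw,mpy,mwy,pwy,pwz,pyz,wyz
∂3: piv[dejm,eijp,eijz,eipy,eipz,ejmy,ejpy,ejpz,ejyz,epyz,ijmw,ipwy,ipwz,ipyz,iwyz,mpwy] rk=16  ker:ijpz,jpyz,pwyz
∂1c = 0
c vs im∂2: residual ≠ 0 ⇒ not boundary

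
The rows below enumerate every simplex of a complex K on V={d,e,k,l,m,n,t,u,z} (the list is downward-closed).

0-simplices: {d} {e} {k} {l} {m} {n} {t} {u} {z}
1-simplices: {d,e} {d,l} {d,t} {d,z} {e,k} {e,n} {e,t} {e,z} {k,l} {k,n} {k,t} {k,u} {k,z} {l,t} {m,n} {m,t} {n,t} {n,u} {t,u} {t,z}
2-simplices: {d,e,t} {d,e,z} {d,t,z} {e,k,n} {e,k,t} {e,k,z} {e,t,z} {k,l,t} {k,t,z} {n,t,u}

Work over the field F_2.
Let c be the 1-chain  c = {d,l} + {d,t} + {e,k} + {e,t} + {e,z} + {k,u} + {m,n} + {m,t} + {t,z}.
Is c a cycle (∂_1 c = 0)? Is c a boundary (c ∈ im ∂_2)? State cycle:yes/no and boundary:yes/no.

n_0=9 n_1=20 n_2=10  [Z2]
∂1: piv[de,dl,dt,dz,ek,en,ku,mn] rk=8  ker:et,ez,kl,kn,kt,kz,lt,mt,nt,nu,tu,tz
∂2: piv[det,dez,dtz,ekn,ekt,ekz,klt,ntu] rk=8  ker:etz,ktz
∂1c = {e} + {l} + {n} + {u}

cycle:no boundary:no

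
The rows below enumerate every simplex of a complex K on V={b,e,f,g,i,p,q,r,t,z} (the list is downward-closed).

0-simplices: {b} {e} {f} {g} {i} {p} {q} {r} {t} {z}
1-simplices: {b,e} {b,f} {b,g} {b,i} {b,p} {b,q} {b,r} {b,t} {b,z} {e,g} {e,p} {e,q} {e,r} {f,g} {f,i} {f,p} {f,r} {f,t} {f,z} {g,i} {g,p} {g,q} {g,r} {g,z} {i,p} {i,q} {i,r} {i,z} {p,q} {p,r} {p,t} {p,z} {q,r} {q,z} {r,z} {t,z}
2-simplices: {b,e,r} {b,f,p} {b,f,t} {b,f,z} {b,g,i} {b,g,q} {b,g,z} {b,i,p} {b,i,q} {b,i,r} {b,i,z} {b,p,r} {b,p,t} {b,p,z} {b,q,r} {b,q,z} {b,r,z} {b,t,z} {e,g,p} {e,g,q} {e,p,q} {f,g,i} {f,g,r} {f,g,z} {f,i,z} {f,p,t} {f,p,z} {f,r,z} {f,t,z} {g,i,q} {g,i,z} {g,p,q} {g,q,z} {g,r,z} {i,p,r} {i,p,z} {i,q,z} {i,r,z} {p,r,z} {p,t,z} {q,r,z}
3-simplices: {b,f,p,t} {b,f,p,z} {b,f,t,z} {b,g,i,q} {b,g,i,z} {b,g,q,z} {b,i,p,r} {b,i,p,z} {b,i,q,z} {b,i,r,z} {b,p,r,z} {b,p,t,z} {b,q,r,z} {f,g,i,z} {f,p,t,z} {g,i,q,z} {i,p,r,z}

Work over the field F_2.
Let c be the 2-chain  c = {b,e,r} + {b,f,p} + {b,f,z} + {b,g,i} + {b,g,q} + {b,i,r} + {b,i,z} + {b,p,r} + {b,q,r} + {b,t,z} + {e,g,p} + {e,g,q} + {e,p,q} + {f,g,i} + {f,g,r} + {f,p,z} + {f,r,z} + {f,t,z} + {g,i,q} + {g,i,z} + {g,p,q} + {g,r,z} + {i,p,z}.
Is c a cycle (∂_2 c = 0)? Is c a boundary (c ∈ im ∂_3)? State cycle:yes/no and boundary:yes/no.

n_0=10 n_1=36 n_2=41 n_3=17  [Z2]
∂1: piv[be,bf,bg,bi,bp,bq,br,bt,bz] rk=9  ker:eg,ep,eq,er,fg,fi,fp,fr,ft,fz,gi,gp,gq,gr,gz,ip,iq,ir,iz,pq,pr,pt,pz,qr,qz,rz,tz
∂2: piv[ber,bfp,bft,bfz,bgi,bgq,bgz,bip,biq,bir,biz,bpr,bpt,bpz,bqr,bqz,brz,btz,egp,egq,epq,fgi,fgr,fgz,frz] rk=25  ker:fiz,fpt,fpz,ftz,giq,giz,gpq,gqz,grz,ipr,ipz,iqz,irz,prz,ptz,qrz
∂3: piv[bfpt,bfpz,bftz,bgiq,bgiz,bgqz,bipr,bipz,biqz,birz,bprz,bptz,bqrz,fgiz] rk=14  ker:fptz,giqz,iprz
∂2c = {b,e} + {b,i} + {b,t} + {b,z} + {e,r} + {f,i} + {f,t} + {i,p} + {i,q} + {i,r} + {i,z} + {p,r} + {q,r}

cycle:no boundary:no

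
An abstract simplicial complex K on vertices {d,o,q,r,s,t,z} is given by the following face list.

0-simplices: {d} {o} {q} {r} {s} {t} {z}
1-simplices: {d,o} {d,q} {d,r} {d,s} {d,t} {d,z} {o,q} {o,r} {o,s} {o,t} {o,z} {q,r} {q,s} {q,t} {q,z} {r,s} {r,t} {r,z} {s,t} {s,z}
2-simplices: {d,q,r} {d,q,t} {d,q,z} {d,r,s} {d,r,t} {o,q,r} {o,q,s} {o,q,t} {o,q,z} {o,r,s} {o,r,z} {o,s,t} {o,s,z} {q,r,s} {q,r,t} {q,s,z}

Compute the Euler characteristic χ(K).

n_0=7 n_1=20 n_2=16
χ=+7−20+16=3

χ(K)=3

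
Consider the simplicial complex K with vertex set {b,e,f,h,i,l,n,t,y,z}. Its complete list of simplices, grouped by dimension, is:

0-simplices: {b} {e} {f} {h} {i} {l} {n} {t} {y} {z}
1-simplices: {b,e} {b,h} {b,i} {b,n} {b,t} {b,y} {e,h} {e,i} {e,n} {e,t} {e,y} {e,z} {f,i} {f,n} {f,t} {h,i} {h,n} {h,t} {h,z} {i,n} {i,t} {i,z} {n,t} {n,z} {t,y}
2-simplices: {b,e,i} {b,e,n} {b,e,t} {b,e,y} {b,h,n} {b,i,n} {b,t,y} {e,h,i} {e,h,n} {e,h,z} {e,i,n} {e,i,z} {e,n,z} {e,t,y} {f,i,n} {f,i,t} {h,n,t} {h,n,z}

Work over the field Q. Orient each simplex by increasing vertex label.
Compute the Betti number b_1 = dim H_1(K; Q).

b_1=2

n_0=10 n_1=25 n_2=18  [Q]
∂1: piv[be,bh,bi,bn,bt,by,ez,fi] rk=8  ker:eh,ei,en,et,ey,fn,ft,hi,hn,ht,hz,in,it,iz,nt,nz,ty
∂2: piv[bei,ben,bet,bey,bhn,bin,bty,ehi,ehn,ehz,eiz,enz,fin,fit,hnt] rk=15  ker:ein,ety,hnz
b_1=(25−8)−15=2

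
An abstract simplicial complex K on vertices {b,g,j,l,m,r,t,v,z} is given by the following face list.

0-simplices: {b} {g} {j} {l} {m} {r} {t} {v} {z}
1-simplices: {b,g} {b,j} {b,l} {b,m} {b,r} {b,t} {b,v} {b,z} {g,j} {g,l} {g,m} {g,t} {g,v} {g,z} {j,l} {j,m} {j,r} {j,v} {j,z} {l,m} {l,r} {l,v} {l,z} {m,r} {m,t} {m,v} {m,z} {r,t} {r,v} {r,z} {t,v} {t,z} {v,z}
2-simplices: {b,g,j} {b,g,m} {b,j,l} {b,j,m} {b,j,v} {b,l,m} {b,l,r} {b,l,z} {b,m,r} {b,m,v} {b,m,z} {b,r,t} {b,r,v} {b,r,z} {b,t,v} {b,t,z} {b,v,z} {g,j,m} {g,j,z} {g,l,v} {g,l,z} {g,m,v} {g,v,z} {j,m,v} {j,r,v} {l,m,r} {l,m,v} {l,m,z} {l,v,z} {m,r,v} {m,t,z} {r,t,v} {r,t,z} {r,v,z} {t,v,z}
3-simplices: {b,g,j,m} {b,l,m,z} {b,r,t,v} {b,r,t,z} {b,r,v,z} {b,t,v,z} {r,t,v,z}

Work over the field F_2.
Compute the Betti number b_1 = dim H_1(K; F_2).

n_0=9 n_1=33 n_2=35 n_3=7  [Z2]
∂1: piv[bg,bj,bl,bm,br,bt,bv,bz] rk=8  ker:gj,gl,gm,gt,gv,gz,jl,jm,jr,jv,jz,lm,lr,lv,lz,mr,mt,mv,mz,rt,rv,rz,tv,tz,vz
∂2: piv[bgj,bgm,bjl,bjm,bjv,blm,blr,blz,bmr,bmv,bmz,brt,brv,brz,btv,btz,bvz,gjz,glv,glz,gmv,gvz,jrv,mtz] rk=24  ker:gjm,jmv,lmr,lmv,lmz,lvz,mrv,rtv,rtz,rvz,tvz
∂3: piv[bgjm,blmz,brtv,brtz,brvz,btvz] rk=6  ker:rtvz
b_1=(33−8)−24=1

b_1=1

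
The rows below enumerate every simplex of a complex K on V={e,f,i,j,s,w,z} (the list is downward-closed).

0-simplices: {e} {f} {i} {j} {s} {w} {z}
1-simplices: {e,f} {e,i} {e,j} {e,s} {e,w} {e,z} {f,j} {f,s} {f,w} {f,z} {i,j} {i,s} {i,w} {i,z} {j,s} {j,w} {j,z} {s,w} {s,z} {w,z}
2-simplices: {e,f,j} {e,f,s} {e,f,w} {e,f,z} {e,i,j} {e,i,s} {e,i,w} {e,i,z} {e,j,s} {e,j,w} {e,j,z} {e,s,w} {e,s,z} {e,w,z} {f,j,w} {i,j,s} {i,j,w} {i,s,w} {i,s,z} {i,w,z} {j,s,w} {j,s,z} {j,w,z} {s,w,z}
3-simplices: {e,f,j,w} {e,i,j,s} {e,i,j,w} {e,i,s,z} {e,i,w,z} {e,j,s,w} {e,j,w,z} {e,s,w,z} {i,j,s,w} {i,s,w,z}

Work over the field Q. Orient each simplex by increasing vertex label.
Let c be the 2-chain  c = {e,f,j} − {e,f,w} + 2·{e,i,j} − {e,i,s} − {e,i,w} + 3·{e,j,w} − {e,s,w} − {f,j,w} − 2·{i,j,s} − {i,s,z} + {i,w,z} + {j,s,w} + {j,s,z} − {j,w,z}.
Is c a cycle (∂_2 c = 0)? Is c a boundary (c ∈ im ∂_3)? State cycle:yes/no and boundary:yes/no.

cycle:yes boundary:no

n_0=7 n_1=20 n_2=24 n_3=10  [Q]
∂1: piv[ef,ei,ej,es,ew,ez] rk=6  ker:fj,fs,fw,fz,ij,is,iw,iz,js,jw,jz,sw,sz,wz
∂2: piv[efj,efs,efw,efz,eij,eis,eiw,eiz,ejs,ejw,ejz,esw,esz,ewz] rk=14  ker:fjw,ijs,ijw,isw,isz,iwz,jsw,jsz,jwz,swz
∂3: piv[efjw,eijs,eijw,eisz,eiwz,ejsw,ejwz,eswz,ijsw] rk=9  ker:iswz
∂2c = 0
c vs im∂3: residual ≠ 0 ⇒ not boundary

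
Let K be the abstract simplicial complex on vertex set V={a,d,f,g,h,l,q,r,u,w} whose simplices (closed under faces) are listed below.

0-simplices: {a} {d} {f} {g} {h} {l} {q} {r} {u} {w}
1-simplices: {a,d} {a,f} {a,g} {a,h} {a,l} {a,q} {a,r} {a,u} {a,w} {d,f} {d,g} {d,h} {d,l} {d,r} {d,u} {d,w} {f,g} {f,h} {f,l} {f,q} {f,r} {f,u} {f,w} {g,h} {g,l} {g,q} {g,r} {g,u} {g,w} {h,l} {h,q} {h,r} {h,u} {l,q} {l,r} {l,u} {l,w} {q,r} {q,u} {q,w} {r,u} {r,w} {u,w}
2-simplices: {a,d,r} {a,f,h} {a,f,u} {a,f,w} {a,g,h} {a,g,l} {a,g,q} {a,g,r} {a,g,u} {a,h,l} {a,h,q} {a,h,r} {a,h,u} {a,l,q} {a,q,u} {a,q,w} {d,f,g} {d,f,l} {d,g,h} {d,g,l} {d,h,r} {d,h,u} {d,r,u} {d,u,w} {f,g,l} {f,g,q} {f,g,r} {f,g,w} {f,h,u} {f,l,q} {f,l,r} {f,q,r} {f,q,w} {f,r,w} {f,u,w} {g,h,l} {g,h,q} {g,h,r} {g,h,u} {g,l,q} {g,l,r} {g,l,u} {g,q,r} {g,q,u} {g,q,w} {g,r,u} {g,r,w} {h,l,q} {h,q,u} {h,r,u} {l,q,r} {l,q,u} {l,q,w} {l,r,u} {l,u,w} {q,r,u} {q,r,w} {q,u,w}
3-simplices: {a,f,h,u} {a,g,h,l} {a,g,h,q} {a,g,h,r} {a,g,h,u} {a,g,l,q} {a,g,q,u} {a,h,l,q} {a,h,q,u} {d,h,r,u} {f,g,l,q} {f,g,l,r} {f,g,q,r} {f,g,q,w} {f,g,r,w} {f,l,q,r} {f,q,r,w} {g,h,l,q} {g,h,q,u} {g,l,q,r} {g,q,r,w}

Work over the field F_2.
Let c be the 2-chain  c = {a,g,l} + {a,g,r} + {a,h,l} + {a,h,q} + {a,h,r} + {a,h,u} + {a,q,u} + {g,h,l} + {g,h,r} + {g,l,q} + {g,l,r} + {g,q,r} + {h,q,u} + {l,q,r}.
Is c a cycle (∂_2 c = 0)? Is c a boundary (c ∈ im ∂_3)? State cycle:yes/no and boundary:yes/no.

n_0=10 n_1=43 n_2=58 n_3=21  [Z2]
∂1: piv[ad,af,ag,ah,al,aq,ar,au,aw] rk=9  ker:df,dg,dh,dl,dr,du,dw,fg,fh,fl,fq,fr,fu,fw,gh,gl,gq,gr,gu,gw,hl,hq,hr,hu,lq,lr,lu,lw,qr,qu,qw,ru,rw,uw
∂2: piv[adr,afh,afu,afw,agh,agl,agq,agr,agu,ahl,ahq,ahr,ahu,alq,aqu,aqw,dfg,dfl,dgh,dgl,dhr,dhu,dru,duw,fgq,fgr,fgw,flr,fqr,fqw,frw,fuw,glu,lqw] rk=34  ker:fgl,fhu,flq,ghl,ghq,ghr,ghu,glq,glr,gqr,gqu,gqw,gru,grw,hlq,hqu,hru,lqr,lqu,lru,luw,qru,qrw,quw
∂3: piv[afhu,aghl,aghq,aghr,aghu,aglq,agqu,ahlq,ahqu,dhru,fglq,fglr,fgqr,fgqw,fgrw,flqr,fqrw] rk=17  ker:ghlq,ghqu,glqr,gqrw
∂2c = 0
c vs im∂3: reduces to 0 ⇒ boundary

cycle:yes boundary:yes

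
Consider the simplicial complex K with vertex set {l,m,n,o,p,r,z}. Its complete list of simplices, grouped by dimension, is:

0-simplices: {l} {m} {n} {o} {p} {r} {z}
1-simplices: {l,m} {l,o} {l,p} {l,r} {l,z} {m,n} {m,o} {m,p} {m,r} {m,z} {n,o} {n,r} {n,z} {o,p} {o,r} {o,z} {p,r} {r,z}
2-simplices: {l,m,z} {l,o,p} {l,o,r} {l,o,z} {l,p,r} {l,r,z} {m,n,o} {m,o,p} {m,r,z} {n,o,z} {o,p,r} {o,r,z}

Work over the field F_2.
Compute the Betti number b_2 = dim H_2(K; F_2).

n_0=7 n_1=18 n_2=12  [Z2]
∂1: piv[lm,lo,lp,lr,lz,mn] rk=6  ker:mo,mp,mr,mz,no,nr,nz,op,or,oz,pr,rz
∂2: piv[lmz,lop,lor,loz,lpr,lrz,mno,mop,mrz,noz] rk=10  ker:opr,orz
b_2=(12−10)−0=2

b_2=2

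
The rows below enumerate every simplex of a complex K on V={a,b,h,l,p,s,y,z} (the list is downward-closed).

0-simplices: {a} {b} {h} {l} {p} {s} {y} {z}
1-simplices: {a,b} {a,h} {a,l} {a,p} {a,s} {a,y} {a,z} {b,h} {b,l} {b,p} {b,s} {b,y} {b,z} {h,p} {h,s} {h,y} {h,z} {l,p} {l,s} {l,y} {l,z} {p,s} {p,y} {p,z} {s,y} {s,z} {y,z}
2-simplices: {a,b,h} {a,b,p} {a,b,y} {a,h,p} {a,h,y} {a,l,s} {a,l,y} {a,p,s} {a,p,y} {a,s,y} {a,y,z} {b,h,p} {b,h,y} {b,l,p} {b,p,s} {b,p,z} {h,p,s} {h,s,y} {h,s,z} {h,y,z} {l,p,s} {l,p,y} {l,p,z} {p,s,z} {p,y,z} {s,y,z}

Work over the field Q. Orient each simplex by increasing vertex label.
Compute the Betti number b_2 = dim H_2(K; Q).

n_0=8 n_1=27 n_2=26  [Q]
∂1: piv[ab,ah,al,ap,as,ay,az] rk=7  ker:bh,bl,bp,bs,by,bz,hp,hs,hy,hz,lp,ls,ly,lz,ps,py,pz,sy,sz,yz
∂2: piv[abh,abp,aby,ahp,ahy,als,aly,aps,apy,asy,ayz,blp,bps,bpz,hps,hsz,hyz,lps,lpz,psz] rk=20  ker:bhp,bhy,hsy,lpy,pyz,syz
b_2=(26−20)−0=6

b_2=6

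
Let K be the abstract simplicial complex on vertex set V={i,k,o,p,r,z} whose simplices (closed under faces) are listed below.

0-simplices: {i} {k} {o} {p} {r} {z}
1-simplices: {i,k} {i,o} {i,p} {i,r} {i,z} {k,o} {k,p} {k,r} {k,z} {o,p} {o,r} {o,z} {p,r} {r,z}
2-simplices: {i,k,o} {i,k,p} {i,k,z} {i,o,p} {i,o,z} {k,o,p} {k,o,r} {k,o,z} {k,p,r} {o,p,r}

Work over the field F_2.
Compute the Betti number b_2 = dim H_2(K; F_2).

n_0=6 n_1=14 n_2=10  [Z2]
∂1: piv[ik,io,ip,ir,iz] rk=5  ker:ko,kp,kr,kz,op,or,oz,pr,rz
∂2: piv[iko,ikp,ikz,iop,ioz,kor,kpr] rk=7  ker:kop,koz,opr
b_2=(10−7)−0=3

b_2=3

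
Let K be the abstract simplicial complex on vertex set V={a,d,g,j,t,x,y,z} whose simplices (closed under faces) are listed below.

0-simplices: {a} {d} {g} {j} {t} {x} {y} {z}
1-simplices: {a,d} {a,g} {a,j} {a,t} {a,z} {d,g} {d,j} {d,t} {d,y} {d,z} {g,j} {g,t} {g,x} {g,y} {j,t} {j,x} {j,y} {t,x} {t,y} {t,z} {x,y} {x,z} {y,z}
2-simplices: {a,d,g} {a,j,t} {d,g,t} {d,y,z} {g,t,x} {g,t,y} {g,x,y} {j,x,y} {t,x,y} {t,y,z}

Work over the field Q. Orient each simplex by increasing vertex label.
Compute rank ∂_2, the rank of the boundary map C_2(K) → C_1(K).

rank∂_2=9

n_0=8 n_1=23 n_2=10  [Q]
∂1: piv[ad,ag,aj,at,az,dy,gx] rk=7  ker:dg,dj,dt,dz,gj,gt,gy,jt,jx,jy,tx,ty,tz,xy,xz,yz
∂2: piv[adg,ajt,dgt,dyz,gtx,gty,gxy,jxy,tyz] rk=9  ker:txy
rk∂_2=9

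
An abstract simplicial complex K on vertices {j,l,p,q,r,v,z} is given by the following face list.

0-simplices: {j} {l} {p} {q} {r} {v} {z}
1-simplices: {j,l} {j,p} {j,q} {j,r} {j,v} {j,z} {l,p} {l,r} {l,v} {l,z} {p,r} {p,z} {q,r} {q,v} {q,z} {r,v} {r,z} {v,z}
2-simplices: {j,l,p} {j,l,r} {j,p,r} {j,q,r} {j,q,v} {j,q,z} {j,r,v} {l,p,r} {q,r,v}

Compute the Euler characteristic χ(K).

χ(K)=-2

n_0=7 n_1=18 n_2=9
χ=+7−18+9=-2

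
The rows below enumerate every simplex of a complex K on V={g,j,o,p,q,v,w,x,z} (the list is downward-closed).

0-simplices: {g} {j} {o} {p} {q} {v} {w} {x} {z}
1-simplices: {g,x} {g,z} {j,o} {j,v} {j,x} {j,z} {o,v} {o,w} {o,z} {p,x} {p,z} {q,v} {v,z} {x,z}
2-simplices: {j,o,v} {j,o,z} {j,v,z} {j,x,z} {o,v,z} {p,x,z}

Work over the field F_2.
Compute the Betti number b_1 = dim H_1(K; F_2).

n_0=9 n_1=14 n_2=6  [Z2]
∂1: piv[gx,gz,jo,jv,jx,ow,px,qv] rk=8  ker:jz,ov,oz,pz,vz,xz
∂2: piv[jov,joz,jvz,jxz,pxz] rk=5  ker:ovz
b_1=(14−8)−5=1

b_1=1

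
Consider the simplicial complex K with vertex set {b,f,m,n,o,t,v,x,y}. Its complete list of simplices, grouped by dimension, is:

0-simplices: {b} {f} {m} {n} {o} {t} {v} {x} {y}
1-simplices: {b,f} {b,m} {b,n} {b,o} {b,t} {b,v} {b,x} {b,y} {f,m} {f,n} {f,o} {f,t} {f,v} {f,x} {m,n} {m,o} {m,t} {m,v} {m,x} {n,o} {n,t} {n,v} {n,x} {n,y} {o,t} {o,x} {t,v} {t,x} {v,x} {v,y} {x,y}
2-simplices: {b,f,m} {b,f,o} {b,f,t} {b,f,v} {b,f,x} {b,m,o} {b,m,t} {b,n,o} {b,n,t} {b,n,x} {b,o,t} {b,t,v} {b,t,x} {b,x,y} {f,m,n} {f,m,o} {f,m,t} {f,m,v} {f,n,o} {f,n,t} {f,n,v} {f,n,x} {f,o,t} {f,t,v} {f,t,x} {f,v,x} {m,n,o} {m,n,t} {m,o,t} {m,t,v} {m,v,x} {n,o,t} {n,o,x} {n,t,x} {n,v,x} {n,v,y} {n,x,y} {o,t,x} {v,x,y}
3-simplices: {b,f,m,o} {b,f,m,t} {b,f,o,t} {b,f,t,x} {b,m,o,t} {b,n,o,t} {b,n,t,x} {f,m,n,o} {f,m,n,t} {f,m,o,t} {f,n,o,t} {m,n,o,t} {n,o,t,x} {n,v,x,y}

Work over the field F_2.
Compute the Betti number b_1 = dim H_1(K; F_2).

b_1=0

n_0=9 n_1=31 n_2=39 n_3=14  [Z2]
∂1: piv[bf,bm,bn,bo,bt,bv,bx,by] rk=8  ker:fm,fn,fo,ft,fv,fx,mn,mo,mt,mv,mx,no,nt,nv,nx,ny,ot,ox,tv,tx,vx,vy,xy
∂2: piv[bfm,bfo,bft,bfv,bfx,bmo,bmt,bno,bnt,bnx,bot,btv,btx,bxy,fmn,fmv,fno,fnv,fvx,mvx,nox,nvy,nxy] rk=23  ker:fmo,fmt,fnt,fnx,fot,ftv,ftx,mno,mnt,mot,mtv,not,ntx,nvx,otx,vxy
∂3: piv[bfmo,bfmt,bfot,bftx,bmot,bnot,bntx,fmno,fmnt,fnot,notx,nvxy] rk=12  ker:fmot,mnot
b_1=(31−8)−23=0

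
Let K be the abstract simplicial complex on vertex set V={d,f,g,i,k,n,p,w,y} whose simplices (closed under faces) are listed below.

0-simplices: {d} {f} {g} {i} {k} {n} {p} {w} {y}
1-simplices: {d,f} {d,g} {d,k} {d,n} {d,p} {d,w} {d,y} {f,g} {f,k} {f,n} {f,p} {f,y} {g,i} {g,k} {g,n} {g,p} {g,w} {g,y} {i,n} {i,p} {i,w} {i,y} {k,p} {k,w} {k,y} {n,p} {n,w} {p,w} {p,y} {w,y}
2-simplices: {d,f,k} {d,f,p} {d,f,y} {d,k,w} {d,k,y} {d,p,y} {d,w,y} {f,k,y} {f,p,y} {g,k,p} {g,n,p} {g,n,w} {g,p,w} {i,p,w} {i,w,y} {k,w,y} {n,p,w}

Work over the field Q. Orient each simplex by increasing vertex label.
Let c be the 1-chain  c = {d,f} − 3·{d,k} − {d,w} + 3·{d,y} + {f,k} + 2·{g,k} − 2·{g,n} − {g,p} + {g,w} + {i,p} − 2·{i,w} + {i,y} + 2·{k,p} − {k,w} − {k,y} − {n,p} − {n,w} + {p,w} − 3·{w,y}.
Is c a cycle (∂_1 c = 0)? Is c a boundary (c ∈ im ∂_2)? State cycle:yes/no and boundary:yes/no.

n_0=9 n_1=30 n_2=17  [Q]
∂1: piv[df,dg,dk,dn,dp,dw,dy,gi] rk=8  ker:fg,fk,fn,fp,fy,gk,gn,gp,gw,gy,in,ip,iw,iy,kp,kw,ky,np,nw,pw,py,wy
∂2: piv[dfk,dfp,dfy,dkw,dky,dpy,dwy,gkp,gnp,gnw,gpw,ipw,iwy] rk=13  ker:fky,fpy,kwy,npw
∂1c = 0
c vs im∂2: reduces to 0 ⇒ boundary

cycle:yes boundary:yes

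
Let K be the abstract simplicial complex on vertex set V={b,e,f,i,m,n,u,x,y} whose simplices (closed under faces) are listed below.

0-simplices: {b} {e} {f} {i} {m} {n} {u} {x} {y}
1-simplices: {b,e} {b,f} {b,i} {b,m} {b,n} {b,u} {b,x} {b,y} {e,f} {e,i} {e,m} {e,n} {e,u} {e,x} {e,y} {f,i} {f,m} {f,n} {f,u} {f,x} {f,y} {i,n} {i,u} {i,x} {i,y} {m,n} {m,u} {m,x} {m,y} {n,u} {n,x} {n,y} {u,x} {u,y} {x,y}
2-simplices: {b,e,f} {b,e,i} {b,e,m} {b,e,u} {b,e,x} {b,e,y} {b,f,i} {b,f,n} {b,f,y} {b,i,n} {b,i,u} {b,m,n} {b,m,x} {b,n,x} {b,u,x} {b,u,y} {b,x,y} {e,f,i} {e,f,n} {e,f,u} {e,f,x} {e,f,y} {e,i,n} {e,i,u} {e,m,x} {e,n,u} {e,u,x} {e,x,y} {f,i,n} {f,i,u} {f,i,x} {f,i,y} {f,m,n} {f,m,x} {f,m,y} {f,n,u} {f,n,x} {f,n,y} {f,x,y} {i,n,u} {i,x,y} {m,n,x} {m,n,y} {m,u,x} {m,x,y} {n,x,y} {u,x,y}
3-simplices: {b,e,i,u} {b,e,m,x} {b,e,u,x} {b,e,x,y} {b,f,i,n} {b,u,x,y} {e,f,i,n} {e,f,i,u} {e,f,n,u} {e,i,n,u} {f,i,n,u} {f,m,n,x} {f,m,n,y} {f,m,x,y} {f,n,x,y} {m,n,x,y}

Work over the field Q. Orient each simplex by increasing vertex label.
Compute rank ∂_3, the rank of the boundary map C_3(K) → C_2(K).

n_0=9 n_1=35 n_2=47 n_3=16  [Q]
∂1: piv[be,bf,bi,bm,bn,bu,bx,by] rk=8  ker:ef,ei,em,en,eu,ex,ey,fi,fm,fn,fu,fx,fy,in,iu,ix,iy,mn,mu,mx,my,nu,nx,ny,ux,uy,xy
∂2: piv[bef,bei,bem,beu,bex,bey,bfi,bfn,bfy,bin,biu,bmn,bmx,bnx,bux,buy,bxy,efn,efu,efx,enu,fix,fiy,fmn,fmy,fny,mux] rk=27  ker:efi,efy,ein,eiu,emx,eux,exy,fin,fiu,fmx,fnu,fnx,fxy,inu,ixy,mnx,mny,mxy,nxy,uxy
∂3: piv[beiu,bemx,beux,bexy,bfin,buxy,efin,efiu,efnu,einu,fmnx,fmny,fmxy,fnxy] rk=14  ker:finu,mnxy
rk∂_3=14

rank∂_3=14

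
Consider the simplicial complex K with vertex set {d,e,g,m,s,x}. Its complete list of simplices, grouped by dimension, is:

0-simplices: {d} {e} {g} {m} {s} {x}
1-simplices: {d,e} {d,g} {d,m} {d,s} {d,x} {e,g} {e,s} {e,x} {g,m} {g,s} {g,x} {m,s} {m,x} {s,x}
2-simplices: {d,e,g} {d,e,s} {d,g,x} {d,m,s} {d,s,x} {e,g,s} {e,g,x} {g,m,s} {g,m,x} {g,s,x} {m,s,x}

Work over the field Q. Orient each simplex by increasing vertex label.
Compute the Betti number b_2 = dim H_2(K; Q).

n_0=6 n_1=14 n_2=11  [Q]
∂1: piv[de,dg,dm,ds,dx] rk=5  ker:eg,es,ex,gm,gs,gx,ms,mx,sx
∂2: piv[deg,des,dgx,dms,dsx,egs,egx,gms,gmx] rk=9  ker:gsx,msx
b_2=(11−9)−0=2

b_2=2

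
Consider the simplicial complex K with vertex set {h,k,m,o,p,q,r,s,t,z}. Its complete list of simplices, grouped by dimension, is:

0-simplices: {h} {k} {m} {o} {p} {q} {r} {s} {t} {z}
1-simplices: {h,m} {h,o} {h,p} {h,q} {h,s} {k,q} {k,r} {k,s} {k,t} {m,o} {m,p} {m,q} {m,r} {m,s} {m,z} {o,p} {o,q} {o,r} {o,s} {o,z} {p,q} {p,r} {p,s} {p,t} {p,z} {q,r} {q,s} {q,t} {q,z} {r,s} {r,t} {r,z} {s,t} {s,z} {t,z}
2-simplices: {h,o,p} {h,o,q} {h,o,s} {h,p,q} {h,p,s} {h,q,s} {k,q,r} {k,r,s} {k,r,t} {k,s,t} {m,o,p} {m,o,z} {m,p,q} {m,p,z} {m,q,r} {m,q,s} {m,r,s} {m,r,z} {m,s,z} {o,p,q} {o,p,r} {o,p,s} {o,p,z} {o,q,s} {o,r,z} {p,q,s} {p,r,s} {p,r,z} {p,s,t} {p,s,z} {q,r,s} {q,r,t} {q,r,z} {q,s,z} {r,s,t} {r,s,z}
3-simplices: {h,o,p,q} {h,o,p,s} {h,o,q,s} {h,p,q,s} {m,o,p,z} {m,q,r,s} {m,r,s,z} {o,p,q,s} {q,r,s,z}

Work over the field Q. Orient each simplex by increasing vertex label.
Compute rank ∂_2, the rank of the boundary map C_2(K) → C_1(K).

rank∂_2=24

n_0=10 n_1=35 n_2=36 n_3=9  [Q]
∂1: piv[hm,ho,hp,hq,hs,kq,kr,kt,mz] rk=9  ker:ks,mo,mp,mq,mr,ms,op,oq,or,os,oz,pq,pr,ps,pt,pz,qr,qs,qt,qz,rs,rt,rz,st,sz,tz
∂2: piv[hop,hoq,hos,hpq,hps,hqs,kqr,krs,krt,kst,mop,moz,mpq,mpz,mqr,mqs,mrs,mrz,msz,opr,orz,pst,qrt,qrz] rk=24  ker:opq,ops,opz,oqs,pqs,prs,prz,psz,qrs,qsz,rst,rsz
∂3: piv[hopq,hops,hoqs,hpqs,mopz,mqrs,mrsz,qrsz] rk=8  ker:opqs
rk∂_2=24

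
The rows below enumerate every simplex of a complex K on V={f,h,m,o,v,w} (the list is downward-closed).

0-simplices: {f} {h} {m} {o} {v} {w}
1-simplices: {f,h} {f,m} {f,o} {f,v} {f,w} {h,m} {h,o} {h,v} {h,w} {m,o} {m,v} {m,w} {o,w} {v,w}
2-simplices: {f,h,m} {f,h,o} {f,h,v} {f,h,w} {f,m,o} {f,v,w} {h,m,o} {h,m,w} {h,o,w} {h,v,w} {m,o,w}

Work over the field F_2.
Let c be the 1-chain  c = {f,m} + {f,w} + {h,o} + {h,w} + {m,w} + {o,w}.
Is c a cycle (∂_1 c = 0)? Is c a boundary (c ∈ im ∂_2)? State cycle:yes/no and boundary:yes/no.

cycle:yes boundary:yes

n_0=6 n_1=14 n_2=11  [Z2]
∂1: piv[fh,fm,fo,fv,fw] rk=5  ker:hm,ho,hv,hw,mo,mv,mw,ow,vw
∂2: piv[fhm,fho,fhv,fhw,fmo,fvw,hmw,how] rk=8  ker:hmo,hvw,mow
∂1c = 0
c vs im∂2: reduces to 0 ⇒ boundary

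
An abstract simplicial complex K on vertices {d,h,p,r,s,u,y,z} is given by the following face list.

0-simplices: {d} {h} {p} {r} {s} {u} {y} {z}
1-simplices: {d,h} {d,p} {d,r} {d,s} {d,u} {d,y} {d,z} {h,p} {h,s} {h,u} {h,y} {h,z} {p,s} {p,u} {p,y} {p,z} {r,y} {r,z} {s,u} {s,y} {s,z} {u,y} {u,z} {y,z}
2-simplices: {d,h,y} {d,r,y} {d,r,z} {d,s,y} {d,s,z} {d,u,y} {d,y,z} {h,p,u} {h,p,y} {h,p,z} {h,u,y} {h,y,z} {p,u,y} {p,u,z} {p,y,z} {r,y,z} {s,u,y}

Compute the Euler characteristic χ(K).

n_0=8 n_1=24 n_2=17
χ=+8−24+17=1

χ(K)=1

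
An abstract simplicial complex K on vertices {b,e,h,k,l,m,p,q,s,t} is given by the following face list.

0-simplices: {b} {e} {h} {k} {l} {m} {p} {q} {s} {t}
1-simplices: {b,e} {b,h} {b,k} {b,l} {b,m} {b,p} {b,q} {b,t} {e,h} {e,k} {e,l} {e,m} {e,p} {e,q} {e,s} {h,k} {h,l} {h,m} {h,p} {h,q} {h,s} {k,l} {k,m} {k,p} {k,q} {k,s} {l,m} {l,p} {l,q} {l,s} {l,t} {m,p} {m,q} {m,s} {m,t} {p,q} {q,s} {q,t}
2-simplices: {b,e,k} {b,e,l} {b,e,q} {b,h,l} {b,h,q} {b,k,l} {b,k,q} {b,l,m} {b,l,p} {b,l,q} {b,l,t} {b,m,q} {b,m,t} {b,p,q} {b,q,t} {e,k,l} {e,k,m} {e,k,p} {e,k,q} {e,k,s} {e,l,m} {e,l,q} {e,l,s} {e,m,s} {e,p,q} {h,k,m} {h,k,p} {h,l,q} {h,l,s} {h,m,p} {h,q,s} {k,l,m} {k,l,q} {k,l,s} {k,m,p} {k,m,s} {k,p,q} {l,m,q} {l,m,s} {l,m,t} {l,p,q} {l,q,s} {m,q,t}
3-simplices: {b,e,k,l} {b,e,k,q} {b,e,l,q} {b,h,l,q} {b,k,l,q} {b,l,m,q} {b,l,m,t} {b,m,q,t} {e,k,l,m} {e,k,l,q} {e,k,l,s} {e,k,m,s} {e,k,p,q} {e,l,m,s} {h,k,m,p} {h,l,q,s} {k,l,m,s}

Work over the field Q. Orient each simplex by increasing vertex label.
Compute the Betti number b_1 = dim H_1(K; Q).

b_1=2

n_0=10 n_1=38 n_2=43 n_3=17  [Q]
∂1: piv[be,bh,bk,bl,bm,bp,bq,bt,es] rk=9  ker:eh,ek,el,em,ep,eq,hk,hl,hm,hp,hq,hs,kl,km,kp,kq,ks,lm,lp,lq,ls,lt,mp,mq,ms,mt,pq,qs,qt
∂2: piv[bek,bel,beq,bhl,bhq,bkl,bkq,blm,blp,blq,blt,bmq,bmt,bpq,bqt,ekm,ekp,eks,elm,els,ems,epq,hkm,hkp,hls,hmp,hqs] rk=27  ker:ekl,ekq,elq,hlq,klm,klq,kls,kmp,kms,kpq,lmq,lms,lmt,lpq,lqs,mqt
∂3: piv[bekl,bekq,belq,bhlq,bklq,blmq,blmt,bmqt,eklm,ekls,ekms,ekpq,elms,hkmp,hlqs] rk=15  ker:eklq,klms
b_1=(38−9)−27=2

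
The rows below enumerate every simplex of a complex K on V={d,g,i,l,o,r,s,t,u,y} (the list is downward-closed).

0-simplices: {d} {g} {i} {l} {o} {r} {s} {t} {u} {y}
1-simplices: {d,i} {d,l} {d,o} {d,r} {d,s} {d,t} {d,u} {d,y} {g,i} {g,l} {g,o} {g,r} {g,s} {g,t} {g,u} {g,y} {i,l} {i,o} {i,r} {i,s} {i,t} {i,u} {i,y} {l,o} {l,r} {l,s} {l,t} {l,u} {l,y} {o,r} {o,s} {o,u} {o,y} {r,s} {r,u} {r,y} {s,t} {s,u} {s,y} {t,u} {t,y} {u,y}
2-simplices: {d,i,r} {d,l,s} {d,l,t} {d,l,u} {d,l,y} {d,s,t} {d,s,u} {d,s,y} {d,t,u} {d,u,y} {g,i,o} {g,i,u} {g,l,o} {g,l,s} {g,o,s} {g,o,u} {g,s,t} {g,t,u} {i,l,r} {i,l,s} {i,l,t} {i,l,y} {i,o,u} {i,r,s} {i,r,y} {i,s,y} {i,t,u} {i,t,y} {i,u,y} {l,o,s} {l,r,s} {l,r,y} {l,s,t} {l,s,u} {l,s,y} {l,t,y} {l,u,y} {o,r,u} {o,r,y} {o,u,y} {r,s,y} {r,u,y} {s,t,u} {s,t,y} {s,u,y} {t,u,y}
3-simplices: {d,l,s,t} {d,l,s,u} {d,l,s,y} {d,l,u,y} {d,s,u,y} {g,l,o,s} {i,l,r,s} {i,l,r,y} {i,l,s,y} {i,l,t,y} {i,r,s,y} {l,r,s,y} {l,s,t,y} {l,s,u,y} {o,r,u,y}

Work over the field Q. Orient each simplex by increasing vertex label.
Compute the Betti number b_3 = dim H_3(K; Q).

b_3=2

n_0=10 n_1=42 n_2=46 n_3=15  [Q]
∂1: piv[di,dl,do,dr,ds,dt,du,dy,gi] rk=9  ker:gl,go,gr,gs,gt,gu,gy,il,io,ir,is,it,iu,iy,lo,lr,ls,lt,lu,ly,or,os,ou,oy,rs,ru,ry,st,su,sy,tu,ty,uy
∂2: piv[dir,dls,dlt,dlu,dly,dst,dsu,dsy,dtu,duy,gio,giu,glo,gls,gos,gou,gst,gtu,ilr,ils,ilt,ily,irs,iry,itu,ity,oru,ory,ouy] rk=29  ker:iou,isy,iuy,los,lrs,lry,lst,lsu,lsy,lty,luy,rsy,ruy,stu,sty,suy,tuy
∂3: piv[dlst,dlsu,dlsy,dluy,dsuy,glos,ilrs,ilry,ilsy,ilty,irsy,lsty,oruy] rk=13  ker:lrsy,lsuy
b_3=(15−13)−0=2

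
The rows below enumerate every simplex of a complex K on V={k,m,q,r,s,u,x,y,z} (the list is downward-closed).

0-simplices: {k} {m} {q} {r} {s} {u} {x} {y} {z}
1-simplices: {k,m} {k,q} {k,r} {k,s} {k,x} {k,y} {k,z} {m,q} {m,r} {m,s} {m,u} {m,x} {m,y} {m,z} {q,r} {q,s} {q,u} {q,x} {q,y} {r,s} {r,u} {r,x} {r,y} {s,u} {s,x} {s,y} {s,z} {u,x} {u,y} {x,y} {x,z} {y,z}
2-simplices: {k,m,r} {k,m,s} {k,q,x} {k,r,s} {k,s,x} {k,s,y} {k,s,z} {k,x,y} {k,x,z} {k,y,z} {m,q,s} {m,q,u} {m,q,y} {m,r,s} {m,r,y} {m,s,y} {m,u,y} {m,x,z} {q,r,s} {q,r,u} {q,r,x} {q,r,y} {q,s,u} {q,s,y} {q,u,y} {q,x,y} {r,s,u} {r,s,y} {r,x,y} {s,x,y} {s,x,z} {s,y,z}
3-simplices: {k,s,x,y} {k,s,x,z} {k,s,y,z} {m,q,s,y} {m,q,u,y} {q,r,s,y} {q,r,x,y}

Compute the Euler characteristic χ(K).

n_0=9 n_1=32 n_2=32 n_3=7
χ=+9−32+32−7=2

χ(K)=2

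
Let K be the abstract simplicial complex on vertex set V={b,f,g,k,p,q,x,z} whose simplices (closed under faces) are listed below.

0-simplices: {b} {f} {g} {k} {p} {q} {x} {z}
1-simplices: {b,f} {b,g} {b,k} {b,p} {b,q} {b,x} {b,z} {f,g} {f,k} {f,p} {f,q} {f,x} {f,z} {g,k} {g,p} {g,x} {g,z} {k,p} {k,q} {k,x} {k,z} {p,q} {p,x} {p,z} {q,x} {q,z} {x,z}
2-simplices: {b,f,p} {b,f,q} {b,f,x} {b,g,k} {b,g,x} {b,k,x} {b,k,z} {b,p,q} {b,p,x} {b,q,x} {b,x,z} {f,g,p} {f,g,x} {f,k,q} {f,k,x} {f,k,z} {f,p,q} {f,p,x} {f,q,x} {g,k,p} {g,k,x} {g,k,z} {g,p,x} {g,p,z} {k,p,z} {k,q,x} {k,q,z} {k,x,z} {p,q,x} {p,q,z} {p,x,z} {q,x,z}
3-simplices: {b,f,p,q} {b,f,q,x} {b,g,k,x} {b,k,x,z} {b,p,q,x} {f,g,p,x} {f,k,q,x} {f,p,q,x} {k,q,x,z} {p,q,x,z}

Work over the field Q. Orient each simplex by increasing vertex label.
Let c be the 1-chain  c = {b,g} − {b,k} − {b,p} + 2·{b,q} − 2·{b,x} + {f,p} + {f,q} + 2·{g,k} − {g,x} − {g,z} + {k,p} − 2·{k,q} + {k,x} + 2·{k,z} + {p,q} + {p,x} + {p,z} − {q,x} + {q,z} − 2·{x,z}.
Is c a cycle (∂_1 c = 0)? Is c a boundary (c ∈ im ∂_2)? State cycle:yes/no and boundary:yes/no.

n_0=8 n_1=27 n_2=32 n_3=10  [Q]
∂1: piv[bf,bg,bk,bp,bq,bx,bz] rk=7  ker:fg,fk,fp,fq,fx,fz,gk,gp,gx,gz,kp,kq,kx,kz,pq,px,pz,qx,qz,xz
∂2: piv[bfp,bfq,bfx,bgk,bgx,bkx,bkz,bpq,bpx,bqx,bxz,fgp,fgx,fkq,fkx,fkz,gkp,gkz,gpz,kqz] rk=20  ker:fpq,fpx,fqx,gkx,gpx,kpz,kqx,kxz,pqx,pqz,pxz,qxz
∂3: piv[bfpq,bfqx,bgkx,bkxz,bpqx,fgpx,fkqx,fpqx,kqxz,pqxz] rk=10
∂1c = {b} − 2·{f} + {g} − {k} − 2·{p} + 2·{q} + {z}

cycle:no boundary:no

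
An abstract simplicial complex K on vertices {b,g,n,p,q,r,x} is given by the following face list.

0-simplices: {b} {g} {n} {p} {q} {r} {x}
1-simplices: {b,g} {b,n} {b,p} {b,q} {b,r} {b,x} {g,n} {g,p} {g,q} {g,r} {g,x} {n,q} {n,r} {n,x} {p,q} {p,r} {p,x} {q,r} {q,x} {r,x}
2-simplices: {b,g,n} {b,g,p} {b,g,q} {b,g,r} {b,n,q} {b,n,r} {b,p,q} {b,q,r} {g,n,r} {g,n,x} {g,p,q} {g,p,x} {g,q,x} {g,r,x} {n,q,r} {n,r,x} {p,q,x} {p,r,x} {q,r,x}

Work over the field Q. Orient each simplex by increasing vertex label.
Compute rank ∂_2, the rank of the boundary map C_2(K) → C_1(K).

n_0=7 n_1=20 n_2=19  [Q]
∂1: piv[bg,bn,bp,bq,br,bx] rk=6  ker:gn,gp,gq,gr,gx,nq,nr,nx,pq,pr,px,qr,qx,rx
∂2: piv[bgn,bgp,bgq,bgr,bnq,bnr,bpq,bqr,gnx,gpx,gqx,grx,prx] rk=13  ker:gnr,gpq,nqr,nrx,pqx,qrx
rk∂_2=13

rank∂_2=13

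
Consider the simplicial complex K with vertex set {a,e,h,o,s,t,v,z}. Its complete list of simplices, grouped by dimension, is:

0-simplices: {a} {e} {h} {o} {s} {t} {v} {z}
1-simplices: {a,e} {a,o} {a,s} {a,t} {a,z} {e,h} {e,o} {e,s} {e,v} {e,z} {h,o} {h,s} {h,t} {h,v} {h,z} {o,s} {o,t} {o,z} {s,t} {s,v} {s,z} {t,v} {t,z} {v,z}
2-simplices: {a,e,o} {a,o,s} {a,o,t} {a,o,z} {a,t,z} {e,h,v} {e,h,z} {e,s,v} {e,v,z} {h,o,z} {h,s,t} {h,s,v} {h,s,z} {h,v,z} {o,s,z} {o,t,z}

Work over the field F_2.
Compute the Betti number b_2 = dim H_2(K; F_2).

b_2=2

n_0=8 n_1=24 n_2=16  [Z2]
∂1: piv[ae,ao,as,at,az,eh,ev] rk=7  ker:eo,es,ez,ho,hs,ht,hv,hz,os,ot,oz,st,sv,sz,tv,tz,vz
∂2: piv[aeo,aos,aot,aoz,atz,ehv,ehz,esv,evz,hoz,hst,hsv,hsz,osz] rk=14  ker:hvz,otz
b_2=(16−14)−0=2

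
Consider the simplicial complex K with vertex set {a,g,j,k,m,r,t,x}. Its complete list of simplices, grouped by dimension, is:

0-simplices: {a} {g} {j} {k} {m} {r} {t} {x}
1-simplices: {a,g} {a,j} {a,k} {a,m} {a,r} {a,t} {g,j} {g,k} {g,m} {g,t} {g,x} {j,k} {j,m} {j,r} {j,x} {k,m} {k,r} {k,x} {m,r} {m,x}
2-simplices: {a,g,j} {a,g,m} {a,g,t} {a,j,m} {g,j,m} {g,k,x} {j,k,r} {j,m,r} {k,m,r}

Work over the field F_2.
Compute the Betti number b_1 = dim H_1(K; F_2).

n_0=8 n_1=20 n_2=9  [Z2]
∂1: piv[ag,aj,ak,am,ar,at,gx] rk=7  ker:gj,gk,gm,gt,jk,jm,jr,jx,km,kr,kx,mr,mx
∂2: piv[agj,agm,agt,ajm,gkx,jkr,jmr,kmr] rk=8  ker:gjm
b_1=(20−7)−8=5

b_1=5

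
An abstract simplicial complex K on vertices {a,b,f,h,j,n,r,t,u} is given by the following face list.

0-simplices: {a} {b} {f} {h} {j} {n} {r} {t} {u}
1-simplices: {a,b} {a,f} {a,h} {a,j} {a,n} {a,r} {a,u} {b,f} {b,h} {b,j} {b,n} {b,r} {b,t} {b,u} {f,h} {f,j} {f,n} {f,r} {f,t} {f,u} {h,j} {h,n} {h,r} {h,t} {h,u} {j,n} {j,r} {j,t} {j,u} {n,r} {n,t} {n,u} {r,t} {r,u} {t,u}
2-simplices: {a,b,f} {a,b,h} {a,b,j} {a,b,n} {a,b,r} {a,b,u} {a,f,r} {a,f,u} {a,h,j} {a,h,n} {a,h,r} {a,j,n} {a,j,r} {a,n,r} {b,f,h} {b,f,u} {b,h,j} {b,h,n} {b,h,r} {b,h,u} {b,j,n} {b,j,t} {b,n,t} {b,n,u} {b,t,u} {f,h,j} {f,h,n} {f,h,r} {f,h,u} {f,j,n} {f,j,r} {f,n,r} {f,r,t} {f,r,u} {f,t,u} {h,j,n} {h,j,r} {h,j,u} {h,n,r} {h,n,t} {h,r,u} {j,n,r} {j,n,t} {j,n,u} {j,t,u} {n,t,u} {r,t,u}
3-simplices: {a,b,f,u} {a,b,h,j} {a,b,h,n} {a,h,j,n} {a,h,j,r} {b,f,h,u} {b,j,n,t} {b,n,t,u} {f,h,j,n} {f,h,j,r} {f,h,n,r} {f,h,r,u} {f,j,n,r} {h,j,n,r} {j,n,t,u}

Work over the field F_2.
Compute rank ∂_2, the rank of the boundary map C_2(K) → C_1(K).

n_0=9 n_1=35 n_2=47 n_3=15  [Z2]
∂1: piv[ab,af,ah,aj,an,ar,au,bt] rk=8  ker:bf,bh,bj,bn,br,bu,fh,fj,fn,fr,ft,fu,hj,hn,hr,ht,hu,jn,jr,jt,ju,nr,nt,nu,rt,ru,tu
∂2: piv[abf,abh,abj,abn,abr,abu,afr,afu,ahj,ahn,ahr,ajn,ajr,anr,bfh,bhu,bjt,bnt,bnu,btu,fhj,fhn,frt,fru,ftu,hju,hnt] rk=27  ker:bfu,bhj,bhn,bhr,bjn,fhr,fhu,fjn,fjr,fnr,hjn,hjr,hnr,hru,jnr,jnt,jnu,jtu,ntu,rtu
∂3: piv[abfu,abhj,abhn,ahjn,ahjr,bfhu,bjnt,bntu,fhjn,fhjr,fhnr,fhru,fjnr,jntu] rk=14  ker:hjnr
rk∂_2=27

rank∂_2=27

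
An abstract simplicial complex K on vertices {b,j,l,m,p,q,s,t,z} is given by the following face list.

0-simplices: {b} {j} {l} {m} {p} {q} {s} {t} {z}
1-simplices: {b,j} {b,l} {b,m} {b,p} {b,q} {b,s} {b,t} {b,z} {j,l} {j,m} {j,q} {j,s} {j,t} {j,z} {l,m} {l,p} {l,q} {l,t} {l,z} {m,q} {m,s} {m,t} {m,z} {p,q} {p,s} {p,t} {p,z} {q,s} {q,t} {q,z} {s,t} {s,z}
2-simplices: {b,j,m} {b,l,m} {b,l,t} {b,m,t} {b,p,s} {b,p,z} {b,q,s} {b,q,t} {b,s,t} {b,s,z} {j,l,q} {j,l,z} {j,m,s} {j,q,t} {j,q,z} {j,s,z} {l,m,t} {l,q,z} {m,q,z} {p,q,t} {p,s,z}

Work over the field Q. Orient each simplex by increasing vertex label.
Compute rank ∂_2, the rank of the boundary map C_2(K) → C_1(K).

rank∂_2=18

n_0=9 n_1=32 n_2=21  [Q]
∂1: piv[bj,bl,bm,bp,bq,bs,bt,bz] rk=8  ker:jl,jm,jq,js,jt,jz,lm,lp,lq,lt,lz,mq,ms,mt,mz,pq,ps,pt,pz,qs,qt,qz,st,sz
∂2: piv[bjm,blm,blt,bmt,bps,bpz,bqs,bqt,bst,bsz,jlq,jlz,jms,jqt,jqz,jsz,mqz,pqt] rk=18  ker:lmt,lqz,psz
rk∂_2=18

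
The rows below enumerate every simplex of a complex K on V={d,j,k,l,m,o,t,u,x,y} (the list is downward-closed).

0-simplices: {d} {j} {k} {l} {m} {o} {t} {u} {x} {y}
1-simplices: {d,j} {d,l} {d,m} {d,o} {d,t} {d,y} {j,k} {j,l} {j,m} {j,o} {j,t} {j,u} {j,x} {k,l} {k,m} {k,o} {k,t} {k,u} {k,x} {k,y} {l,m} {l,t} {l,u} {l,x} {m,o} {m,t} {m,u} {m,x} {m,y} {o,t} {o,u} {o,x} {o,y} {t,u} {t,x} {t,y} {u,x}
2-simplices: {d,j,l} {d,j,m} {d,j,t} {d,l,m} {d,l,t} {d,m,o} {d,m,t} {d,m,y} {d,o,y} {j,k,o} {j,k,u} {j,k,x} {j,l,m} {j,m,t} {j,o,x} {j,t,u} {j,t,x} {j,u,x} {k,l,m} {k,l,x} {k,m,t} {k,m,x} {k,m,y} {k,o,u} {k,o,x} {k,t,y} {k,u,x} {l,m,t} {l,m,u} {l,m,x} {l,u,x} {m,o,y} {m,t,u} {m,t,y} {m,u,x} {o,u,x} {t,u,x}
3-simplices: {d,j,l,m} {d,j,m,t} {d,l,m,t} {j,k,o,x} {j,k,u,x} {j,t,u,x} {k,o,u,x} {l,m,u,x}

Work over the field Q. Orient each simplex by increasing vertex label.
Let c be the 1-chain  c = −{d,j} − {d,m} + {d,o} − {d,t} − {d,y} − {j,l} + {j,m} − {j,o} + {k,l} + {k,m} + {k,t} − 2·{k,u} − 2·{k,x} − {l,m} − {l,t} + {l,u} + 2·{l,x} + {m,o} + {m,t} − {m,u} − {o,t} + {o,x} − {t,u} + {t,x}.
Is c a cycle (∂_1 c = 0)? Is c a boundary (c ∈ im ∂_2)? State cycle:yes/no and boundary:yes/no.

cycle:no boundary:no

n_0=10 n_1=37 n_2=37 n_3=8  [Q]
∂1: piv[dj,dl,dm,do,dt,dy,jk,ju,jx] rk=9  ker:jl,jm,jo,jt,kl,km,ko,kt,ku,kx,ky,lm,lt,lu,lx,mo,mt,mu,mx,my,ot,ou,ox,oy,tu,tx,ty,ux
∂2: piv[djl,djm,djt,dlm,dlt,dmo,dmt,dmy,doy,jko,jku,jkx,jox,jtu,jtx,jux,klm,klx,kmt,kmx,kmy,kou,kty,lmu,lux,mtu] rk=26  ker:jlm,jmt,kox,kux,lmt,lmx,moy,mty,mux,oux,tux
∂3: piv[djlm,djmt,dlmt,jkox,jkux,jtux,koux,lmux] rk=8
∂1c = 3·{d} + {k} − {l} − {m} + {o} − {t} − 3·{u} + 2·{x} − {y}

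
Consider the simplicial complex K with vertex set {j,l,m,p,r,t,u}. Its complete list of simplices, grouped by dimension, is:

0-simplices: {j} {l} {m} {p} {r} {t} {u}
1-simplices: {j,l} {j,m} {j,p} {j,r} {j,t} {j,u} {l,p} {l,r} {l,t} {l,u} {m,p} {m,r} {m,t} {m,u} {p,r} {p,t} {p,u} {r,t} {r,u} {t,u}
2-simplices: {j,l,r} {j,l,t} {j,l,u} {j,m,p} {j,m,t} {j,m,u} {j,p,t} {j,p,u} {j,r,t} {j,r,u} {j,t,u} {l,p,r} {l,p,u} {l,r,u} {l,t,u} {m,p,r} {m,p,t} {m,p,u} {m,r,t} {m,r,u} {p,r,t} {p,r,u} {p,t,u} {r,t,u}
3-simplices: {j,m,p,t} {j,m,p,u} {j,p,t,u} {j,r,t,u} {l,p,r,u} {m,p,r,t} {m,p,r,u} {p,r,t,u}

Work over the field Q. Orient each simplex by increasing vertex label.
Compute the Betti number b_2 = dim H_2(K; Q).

b_2=2

n_0=7 n_1=20 n_2=24 n_3=8  [Q]
∂1: piv[jl,jm,jp,jr,jt,ju] rk=6  ker:lp,lr,lt,lu,mp,mr,mt,mu,pr,pt,pu,rt,ru,tu
∂2: piv[jlr,jlt,jlu,jmp,jmt,jmu,jpt,jpu,jrt,jru,jtu,lpr,lpu,mpr] rk=14  ker:lru,ltu,mpt,mpu,mrt,mru,prt,pru,ptu,rtu
∂3: piv[jmpt,jmpu,jptu,jrtu,lpru,mprt,mpru,prtu] rk=8
b_2=(24−14)−8=2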